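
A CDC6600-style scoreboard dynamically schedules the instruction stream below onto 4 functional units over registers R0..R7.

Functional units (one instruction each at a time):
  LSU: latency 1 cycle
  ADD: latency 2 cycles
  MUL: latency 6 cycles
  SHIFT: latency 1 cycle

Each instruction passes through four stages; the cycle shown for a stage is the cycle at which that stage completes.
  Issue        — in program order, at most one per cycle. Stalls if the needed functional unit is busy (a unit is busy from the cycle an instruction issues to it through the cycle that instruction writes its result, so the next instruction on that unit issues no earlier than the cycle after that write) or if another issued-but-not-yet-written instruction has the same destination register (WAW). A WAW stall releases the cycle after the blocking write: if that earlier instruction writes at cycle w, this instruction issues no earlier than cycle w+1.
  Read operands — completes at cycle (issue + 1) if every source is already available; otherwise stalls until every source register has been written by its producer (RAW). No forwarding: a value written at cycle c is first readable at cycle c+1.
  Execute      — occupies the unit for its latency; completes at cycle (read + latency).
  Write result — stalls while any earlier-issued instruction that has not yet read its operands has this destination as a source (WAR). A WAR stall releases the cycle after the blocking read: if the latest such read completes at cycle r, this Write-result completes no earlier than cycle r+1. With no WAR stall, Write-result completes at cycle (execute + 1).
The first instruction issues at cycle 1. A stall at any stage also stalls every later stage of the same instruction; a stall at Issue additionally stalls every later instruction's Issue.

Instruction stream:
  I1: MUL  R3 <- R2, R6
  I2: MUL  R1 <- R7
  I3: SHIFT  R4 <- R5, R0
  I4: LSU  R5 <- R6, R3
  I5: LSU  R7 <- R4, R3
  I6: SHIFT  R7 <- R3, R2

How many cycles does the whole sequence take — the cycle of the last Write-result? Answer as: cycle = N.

cycle = 23

1) issue 1, read 2, done 8, write 9
2) issue 10, read 11, done 17, write 18  <struct: MUL busy until I1 writes@9>
3) issue 11, read 12, done 13, write 14
4) issue 12, read 13, done 14, write 15
5) issue 16, read 17, done 18, write 19  <struct: LSU busy until I4 writes@15>
6) issue 20, read 21, done 22, write 23  <WAW R7: wait I5 write@19>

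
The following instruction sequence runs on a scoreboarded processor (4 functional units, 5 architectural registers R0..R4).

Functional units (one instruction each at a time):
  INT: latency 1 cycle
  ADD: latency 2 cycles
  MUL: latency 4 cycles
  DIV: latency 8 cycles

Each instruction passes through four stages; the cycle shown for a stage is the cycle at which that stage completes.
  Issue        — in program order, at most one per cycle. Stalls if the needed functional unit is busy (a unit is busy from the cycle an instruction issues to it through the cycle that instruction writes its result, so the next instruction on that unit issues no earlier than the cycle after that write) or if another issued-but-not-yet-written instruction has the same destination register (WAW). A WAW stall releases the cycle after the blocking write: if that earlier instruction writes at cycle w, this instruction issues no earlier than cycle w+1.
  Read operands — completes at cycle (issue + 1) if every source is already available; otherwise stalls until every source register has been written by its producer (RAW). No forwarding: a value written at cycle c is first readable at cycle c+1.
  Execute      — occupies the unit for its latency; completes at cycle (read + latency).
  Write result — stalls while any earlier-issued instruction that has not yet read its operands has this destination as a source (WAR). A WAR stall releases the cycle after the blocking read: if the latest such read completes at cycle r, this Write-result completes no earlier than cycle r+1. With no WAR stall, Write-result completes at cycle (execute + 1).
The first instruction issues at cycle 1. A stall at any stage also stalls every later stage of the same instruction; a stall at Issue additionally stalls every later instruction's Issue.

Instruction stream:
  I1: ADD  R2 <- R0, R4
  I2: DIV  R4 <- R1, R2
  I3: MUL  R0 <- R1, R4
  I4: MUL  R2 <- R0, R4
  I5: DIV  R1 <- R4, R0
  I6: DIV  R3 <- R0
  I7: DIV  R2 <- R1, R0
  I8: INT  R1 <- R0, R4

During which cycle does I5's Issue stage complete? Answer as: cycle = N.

cycle = 23

cycle 1: I1 dispatched to ADD
cycle 2: I1 operands ready | I2 dispatched to DIV
cycle 3: I3 dispatched to MUL
cycle 4: I1 complete
cycle 5: R2←I1
cycle 6: I2 operands ready
cycle 14: I2 complete
cycle 15: R4←I2
cycle 16: I3 operands ready
cycle 20: I3 complete
cycle 21: R0←I3
cycle 22: I4 dispatched to MUL
cycle 23: I4 operands ready | I5 dispatched to DIV
cycle 24: I5 operands ready
cycle 27: I4 complete
cycle 28: R2←I4
cycle 32: I5 complete
cycle 33: R1←I5
cycle 34: I6 dispatched to DIV
cycle 35: I6 operands ready
cycle 43: I6 complete
cycle 44: R3←I6
cycle 45: I7 dispatched to DIV
cycle 46: I7 operands ready | I8 dispatched to INT
cycle 47: I8 operands ready
cycle 48: I8 complete
cycle 49: R1←I8
cycle 54: I7 complete
cycle 55: R2←I7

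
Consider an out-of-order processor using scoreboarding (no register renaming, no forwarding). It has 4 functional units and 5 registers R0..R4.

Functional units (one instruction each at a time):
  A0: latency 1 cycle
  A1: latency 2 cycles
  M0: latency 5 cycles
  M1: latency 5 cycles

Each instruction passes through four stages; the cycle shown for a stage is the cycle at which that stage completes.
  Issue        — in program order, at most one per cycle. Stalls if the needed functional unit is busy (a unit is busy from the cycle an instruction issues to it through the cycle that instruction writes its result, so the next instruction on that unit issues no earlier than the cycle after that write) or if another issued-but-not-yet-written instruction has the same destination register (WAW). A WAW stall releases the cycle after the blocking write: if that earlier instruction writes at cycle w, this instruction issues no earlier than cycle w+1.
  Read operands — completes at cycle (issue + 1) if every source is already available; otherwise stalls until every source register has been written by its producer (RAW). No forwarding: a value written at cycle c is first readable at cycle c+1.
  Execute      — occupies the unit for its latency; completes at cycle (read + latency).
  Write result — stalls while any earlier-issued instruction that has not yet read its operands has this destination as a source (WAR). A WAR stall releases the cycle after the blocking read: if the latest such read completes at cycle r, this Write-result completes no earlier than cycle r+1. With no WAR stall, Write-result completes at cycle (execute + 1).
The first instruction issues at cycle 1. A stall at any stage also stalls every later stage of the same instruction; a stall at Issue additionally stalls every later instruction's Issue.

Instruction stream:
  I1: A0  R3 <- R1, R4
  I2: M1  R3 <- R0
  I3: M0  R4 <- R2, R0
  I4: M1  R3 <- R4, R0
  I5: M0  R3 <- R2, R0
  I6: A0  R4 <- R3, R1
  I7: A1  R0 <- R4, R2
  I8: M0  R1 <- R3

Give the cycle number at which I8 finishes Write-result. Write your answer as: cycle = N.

cycle = 36

1) issue 1, read 2, done 3, write 4
2) issue 5, read 6, done 11, write 12  <WAW R3: wait I1 write@4>
3) issue 6, read 7, done 12, write 13
4) issue 13, read 14, done 19, write 20  <struct: M1 busy until I2 writes@12>
5) issue 21, read 22, done 27, write 28  <WAW R3: wait I4 write@20>
6) issue 22, read 29, done 30, write 31  <RAW R3: wait I5 write@28>
7) issue 23, read 32, done 34, write 35  <RAW R4: wait I6 write@31>
8) issue 29, read 30, done 35, write 36  <struct: M0 busy until I5 writes@28>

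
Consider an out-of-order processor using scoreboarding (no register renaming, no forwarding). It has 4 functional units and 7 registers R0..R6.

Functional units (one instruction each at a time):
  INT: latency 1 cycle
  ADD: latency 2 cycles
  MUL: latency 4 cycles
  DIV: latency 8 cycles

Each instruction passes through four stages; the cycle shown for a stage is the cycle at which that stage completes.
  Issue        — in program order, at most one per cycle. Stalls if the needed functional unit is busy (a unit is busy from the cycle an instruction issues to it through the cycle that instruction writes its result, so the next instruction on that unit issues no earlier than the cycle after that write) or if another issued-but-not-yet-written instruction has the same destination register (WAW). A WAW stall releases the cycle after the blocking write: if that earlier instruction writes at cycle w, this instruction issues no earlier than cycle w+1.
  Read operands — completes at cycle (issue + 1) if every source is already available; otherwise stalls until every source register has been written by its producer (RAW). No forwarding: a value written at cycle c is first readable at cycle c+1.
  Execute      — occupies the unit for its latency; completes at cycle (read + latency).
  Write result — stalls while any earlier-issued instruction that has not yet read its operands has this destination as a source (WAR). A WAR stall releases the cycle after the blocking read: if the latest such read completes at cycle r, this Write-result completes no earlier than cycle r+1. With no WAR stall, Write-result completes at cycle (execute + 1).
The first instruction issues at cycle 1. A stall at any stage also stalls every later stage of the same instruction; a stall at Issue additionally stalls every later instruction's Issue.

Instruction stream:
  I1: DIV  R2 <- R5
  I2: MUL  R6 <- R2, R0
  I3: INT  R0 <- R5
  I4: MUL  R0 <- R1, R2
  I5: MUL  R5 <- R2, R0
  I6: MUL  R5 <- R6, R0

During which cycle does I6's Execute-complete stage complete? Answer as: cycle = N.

t=1  I1 issues→DIV
t=2  I1 reads, I2 issues→MUL
t=3  I3 issues→INT
t=4  I3 reads
t=5  I3 exec-done
t=10  I1 exec-done
t=11  I1 writes R2
t=12  I2 reads
t=13  I3 writes R0
t=16  I2 exec-done
t=17  I2 writes R6
t=18  I4 issues→MUL
t=19  I4 reads
t=23  I4 exec-done
t=24  I4 writes R0
t=25  I5 issues→MUL
t=26  I5 reads
t=30  I5 exec-done
t=31  I5 writes R5
t=32  I6 issues→MUL
t=33  I6 reads
t=37  I6 exec-done
t=38  I6 writes R5

cycle = 37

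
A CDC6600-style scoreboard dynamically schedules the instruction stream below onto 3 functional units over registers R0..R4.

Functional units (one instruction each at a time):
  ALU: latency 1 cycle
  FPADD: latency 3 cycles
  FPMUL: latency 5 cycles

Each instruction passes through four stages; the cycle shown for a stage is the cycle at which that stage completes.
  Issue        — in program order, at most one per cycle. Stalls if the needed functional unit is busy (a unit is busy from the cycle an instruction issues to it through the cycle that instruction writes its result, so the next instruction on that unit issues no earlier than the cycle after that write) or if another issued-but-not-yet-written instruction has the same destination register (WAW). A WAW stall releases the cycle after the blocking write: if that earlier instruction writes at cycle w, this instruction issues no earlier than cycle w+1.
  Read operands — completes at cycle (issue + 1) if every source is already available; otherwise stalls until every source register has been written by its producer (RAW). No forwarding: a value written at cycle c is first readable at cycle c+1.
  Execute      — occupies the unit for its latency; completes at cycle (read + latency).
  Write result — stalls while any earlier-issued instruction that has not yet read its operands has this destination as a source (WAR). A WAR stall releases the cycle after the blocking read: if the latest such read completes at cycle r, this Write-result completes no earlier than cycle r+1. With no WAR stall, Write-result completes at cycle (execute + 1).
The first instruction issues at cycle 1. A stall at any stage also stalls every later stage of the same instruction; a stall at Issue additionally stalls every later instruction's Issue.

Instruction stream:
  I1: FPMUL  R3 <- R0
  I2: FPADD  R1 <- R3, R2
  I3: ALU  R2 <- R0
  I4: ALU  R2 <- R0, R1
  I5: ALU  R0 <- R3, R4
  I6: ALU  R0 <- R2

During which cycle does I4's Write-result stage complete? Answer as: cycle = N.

  I1 | 1 | 2 | 7 | 8
  I2 | 2 | 9 | 12 | 13   RAW R3: wait I1 write@8
  I3 | 3 | 4 | 5 | 10   WAR R2: wait I2 read@9
  I4 | 11 | 14 | 15 | 16   struct: ALU busy until I3 writes@10 · RAW R1: wait I2 write@13
  I5 | 17 | 18 | 19 | 20   struct: ALU busy until I4 writes@16
  I6 | 21 | 22 | 23 | 24   struct: ALU busy until I5 writes@20

cycle = 16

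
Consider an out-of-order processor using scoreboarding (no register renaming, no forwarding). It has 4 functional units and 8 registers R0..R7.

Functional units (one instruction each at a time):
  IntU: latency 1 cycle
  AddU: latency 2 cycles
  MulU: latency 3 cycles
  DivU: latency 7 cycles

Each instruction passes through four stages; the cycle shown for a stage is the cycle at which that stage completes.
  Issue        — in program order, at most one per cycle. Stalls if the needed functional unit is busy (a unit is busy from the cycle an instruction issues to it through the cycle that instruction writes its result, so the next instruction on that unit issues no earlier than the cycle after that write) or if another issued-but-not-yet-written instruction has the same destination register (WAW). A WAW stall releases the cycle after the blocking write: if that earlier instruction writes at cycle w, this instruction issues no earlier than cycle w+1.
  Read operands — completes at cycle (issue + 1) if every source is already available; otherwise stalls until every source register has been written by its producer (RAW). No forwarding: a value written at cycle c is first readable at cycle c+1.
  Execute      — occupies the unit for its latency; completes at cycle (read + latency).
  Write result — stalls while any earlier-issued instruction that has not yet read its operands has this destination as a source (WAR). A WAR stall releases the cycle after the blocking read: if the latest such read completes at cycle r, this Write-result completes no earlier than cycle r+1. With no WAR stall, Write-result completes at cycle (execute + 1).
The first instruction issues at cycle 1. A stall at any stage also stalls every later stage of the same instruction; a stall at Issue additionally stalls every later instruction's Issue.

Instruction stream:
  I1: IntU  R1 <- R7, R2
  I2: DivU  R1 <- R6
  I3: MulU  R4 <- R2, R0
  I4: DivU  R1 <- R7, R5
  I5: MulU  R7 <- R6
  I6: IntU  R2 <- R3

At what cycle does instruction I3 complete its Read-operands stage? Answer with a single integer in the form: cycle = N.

cycle = 7

cycle 1: I1→IntU
cycle 2: I1 RO
cycle 3: I1 EX
cycle 4: I1 WR R1
cycle 5: I2→DivU
cycle 6: I2 RO · I3→MulU
cycle 7: I3 RO
cycle 10: I3 EX
cycle 11: I3 WR R4
cycle 13: I2 EX
cycle 14: I2 WR R1
cycle 15: I4→DivU
cycle 16: I4 RO · I5→MulU
cycle 17: I5 RO · I6→IntU
cycle 18: I6 RO
cycle 19: I6 EX
cycle 20: I5 EX · I6 WR R2
cycle 21: I5 WR R7
cycle 23: I4 EX
cycle 24: I4 WR R1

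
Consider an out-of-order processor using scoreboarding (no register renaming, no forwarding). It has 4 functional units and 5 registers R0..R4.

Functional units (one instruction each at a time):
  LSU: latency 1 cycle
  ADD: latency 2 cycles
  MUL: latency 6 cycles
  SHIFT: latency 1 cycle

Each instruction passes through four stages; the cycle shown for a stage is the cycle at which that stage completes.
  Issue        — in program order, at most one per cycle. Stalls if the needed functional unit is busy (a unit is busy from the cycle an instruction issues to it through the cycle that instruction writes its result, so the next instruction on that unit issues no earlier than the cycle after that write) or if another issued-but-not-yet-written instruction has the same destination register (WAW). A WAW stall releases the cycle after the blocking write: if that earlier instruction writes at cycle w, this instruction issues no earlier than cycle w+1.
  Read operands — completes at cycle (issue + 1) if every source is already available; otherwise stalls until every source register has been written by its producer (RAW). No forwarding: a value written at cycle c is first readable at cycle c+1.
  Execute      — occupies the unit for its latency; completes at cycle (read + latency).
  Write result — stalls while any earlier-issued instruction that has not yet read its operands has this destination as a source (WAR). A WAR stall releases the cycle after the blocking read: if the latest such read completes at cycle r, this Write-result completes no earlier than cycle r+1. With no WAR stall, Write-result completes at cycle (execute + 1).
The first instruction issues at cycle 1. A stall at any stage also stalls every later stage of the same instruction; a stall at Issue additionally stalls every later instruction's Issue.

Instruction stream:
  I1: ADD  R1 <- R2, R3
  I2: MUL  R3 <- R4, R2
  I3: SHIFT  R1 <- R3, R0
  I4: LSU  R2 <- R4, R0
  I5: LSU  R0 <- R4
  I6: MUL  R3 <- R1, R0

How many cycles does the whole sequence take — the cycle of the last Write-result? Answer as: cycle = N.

cycle = 22

cycle 1: issue I1 (ADD)
cycle 2: I1 read-ops, issue I2 (MUL)
cycle 3: I2 read-ops
cycle 4: I1 finished on ADD
cycle 5: I1→R1
cycle 6: issue I3 (SHIFT)
cycle 7: issue I4 (LSU)
cycle 8: I4 read-ops
cycle 9: I2 finished on MUL, I4 finished on LSU
cycle 10: I2→R3, I4→R2
cycle 11: I3 read-ops, issue I5 (LSU)
cycle 12: I3 finished on SHIFT, I5 read-ops, issue I6 (MUL)
cycle 13: I3→R1, I5 finished on LSU
cycle 14: I5→R0
cycle 15: I6 read-ops
cycle 21: I6 finished on MUL
cycle 22: I6→R3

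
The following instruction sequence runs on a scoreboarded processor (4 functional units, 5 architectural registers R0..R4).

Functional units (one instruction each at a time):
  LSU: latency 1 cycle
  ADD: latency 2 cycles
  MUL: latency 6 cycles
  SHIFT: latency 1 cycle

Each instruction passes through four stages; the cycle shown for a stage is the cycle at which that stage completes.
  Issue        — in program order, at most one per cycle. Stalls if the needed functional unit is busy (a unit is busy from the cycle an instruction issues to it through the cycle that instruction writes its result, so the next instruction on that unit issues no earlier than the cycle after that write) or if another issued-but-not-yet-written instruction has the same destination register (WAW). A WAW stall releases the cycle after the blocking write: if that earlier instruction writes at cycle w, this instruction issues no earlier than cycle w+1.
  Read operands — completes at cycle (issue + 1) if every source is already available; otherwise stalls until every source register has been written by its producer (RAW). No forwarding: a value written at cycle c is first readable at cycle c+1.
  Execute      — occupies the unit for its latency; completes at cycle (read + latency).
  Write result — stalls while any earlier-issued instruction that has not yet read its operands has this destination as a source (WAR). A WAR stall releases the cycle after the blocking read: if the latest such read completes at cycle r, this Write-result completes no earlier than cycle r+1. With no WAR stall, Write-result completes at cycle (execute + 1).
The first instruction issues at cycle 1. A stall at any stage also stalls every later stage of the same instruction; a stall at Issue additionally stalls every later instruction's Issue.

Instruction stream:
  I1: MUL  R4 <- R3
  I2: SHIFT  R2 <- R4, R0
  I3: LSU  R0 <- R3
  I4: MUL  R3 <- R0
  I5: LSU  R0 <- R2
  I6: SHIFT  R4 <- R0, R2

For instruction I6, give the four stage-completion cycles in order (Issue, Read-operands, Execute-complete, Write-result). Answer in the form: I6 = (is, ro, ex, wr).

I6 = (13, 16, 17, 18)

I1 -> (1, 2, 8, 9)
I2 -> (2, 10, 11, 12)  // RAW R4: wait I1 write@9
I3 -> (3, 4, 5, 11)  // WAR R0: wait I2 read@10
I4 -> (10, 12, 18, 19)  // struct: MUL busy until I1 writes@9, RAW R0: wait I3 write@11
I5 -> (12, 13, 14, 15)  // struct: LSU busy until I3 writes@11
I6 -> (13, 16, 17, 18)  // RAW R0: wait I5 write@15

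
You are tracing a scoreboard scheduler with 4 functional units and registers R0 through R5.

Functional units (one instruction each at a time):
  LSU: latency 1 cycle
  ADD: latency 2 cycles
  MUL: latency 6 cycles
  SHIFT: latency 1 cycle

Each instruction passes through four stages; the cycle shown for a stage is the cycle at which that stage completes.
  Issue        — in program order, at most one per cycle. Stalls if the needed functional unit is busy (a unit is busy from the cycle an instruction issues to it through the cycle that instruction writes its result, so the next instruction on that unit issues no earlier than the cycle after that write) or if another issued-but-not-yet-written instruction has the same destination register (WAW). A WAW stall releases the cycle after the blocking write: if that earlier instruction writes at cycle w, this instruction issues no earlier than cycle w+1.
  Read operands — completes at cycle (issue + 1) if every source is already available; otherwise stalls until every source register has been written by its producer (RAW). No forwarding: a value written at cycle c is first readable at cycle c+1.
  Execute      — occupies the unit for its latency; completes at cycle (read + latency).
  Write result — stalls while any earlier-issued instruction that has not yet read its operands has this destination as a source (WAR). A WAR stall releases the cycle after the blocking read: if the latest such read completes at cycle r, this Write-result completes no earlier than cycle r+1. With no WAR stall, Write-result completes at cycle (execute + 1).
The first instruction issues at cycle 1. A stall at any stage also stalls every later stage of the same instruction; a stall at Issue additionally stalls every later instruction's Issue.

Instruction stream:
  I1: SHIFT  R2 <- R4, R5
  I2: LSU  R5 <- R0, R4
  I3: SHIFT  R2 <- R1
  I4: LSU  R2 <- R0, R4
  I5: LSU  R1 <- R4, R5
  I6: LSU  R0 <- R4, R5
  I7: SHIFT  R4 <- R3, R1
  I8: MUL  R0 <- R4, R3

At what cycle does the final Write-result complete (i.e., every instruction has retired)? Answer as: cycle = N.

cycle = 29

  I1 | 1 | 2 | 3 | 4
  I2 | 2 | 3 | 4 | 5
  I3 | 5 | 6 | 7 | 8   struct: SHIFT busy until I1 writes@4
  I4 | 9 | 10 | 11 | 12   WAW R2: wait I3 write@8
  I5 | 13 | 14 | 15 | 16   struct: LSU busy until I4 writes@12
  I6 | 17 | 18 | 19 | 20   struct: LSU busy until I5 writes@16
  I7 | 18 | 19 | 20 | 21
  I8 | 21 | 22 | 28 | 29   WAW R0: wait I6 write@20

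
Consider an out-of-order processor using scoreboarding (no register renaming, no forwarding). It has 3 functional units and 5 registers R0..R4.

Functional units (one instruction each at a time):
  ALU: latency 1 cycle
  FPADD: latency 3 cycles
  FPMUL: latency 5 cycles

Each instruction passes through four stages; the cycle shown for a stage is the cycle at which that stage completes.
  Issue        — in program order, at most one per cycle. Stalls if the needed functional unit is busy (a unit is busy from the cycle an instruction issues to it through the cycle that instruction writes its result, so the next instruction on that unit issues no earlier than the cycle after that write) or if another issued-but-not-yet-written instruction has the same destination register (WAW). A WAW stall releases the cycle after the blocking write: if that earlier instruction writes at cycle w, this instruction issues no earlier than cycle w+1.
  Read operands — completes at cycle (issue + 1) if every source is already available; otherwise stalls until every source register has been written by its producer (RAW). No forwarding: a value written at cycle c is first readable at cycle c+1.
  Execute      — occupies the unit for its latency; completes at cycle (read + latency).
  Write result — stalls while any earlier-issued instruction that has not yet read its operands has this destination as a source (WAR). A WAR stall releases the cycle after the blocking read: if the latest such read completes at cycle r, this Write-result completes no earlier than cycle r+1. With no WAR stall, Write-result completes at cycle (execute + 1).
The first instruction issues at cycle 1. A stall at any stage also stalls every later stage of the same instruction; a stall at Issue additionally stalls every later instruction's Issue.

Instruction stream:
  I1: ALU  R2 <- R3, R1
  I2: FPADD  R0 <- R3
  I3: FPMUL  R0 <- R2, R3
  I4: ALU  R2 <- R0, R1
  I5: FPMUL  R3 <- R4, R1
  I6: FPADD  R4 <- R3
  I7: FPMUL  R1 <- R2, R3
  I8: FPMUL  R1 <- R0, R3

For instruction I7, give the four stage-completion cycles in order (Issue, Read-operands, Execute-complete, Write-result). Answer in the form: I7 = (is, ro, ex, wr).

I1 -> (1, 2, 3, 4)
I2 -> (2, 3, 6, 7)
I3 -> (8, 9, 14, 15)  // WAW R0: wait I2 write@7
I4 -> (9, 16, 17, 18)  // RAW R0: wait I3 write@15
I5 -> (16, 17, 22, 23)  // struct: FPMUL busy until I3 writes@15
I6 -> (17, 24, 27, 28)  // RAW R3: wait I5 write@23
I7 -> (24, 25, 30, 31)  // struct: FPMUL busy until I5 writes@23
I8 -> (32, 33, 38, 39)  // struct: FPMUL busy until I7 writes@31

I7 = (24, 25, 30, 31)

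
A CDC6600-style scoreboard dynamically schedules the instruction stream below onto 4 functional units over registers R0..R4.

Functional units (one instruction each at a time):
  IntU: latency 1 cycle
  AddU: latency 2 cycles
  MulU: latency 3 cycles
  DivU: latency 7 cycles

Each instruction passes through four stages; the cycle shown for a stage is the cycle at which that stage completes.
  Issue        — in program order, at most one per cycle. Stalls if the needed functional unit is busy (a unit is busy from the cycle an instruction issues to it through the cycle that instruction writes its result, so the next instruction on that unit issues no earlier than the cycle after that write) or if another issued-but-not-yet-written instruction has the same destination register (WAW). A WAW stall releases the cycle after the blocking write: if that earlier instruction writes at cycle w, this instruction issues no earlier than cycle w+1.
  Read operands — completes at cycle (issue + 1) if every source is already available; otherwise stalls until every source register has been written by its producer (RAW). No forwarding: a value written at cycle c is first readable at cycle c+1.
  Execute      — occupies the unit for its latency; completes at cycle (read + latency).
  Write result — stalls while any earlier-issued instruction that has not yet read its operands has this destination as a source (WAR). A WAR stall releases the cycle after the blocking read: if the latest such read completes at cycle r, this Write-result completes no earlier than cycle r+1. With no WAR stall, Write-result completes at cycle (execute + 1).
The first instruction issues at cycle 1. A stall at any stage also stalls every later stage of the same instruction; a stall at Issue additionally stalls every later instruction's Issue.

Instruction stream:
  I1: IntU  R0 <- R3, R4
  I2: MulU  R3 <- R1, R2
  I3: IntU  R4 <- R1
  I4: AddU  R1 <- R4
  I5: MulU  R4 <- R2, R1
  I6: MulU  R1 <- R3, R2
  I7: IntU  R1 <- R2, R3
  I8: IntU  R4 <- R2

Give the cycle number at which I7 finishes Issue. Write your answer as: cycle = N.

cycle = 24

I1 -> (1, 2, 3, 4)
I2 -> (2, 3, 6, 7)
I3 -> (5, 6, 7, 8)  // struct: IntU busy until I1 writes@4
I4 -> (6, 9, 11, 12)  // RAW R4: wait I3 write@8
I5 -> (9, 13, 16, 17)  // WAW R4: wait I3 write@8, RAW R1: wait I4 write@12
I6 -> (18, 19, 22, 23)  // struct: MulU busy until I5 writes@17
I7 -> (24, 25, 26, 27)  // WAW R1: wait I6 write@23
I8 -> (28, 29, 30, 31)  // struct: IntU busy until I7 writes@27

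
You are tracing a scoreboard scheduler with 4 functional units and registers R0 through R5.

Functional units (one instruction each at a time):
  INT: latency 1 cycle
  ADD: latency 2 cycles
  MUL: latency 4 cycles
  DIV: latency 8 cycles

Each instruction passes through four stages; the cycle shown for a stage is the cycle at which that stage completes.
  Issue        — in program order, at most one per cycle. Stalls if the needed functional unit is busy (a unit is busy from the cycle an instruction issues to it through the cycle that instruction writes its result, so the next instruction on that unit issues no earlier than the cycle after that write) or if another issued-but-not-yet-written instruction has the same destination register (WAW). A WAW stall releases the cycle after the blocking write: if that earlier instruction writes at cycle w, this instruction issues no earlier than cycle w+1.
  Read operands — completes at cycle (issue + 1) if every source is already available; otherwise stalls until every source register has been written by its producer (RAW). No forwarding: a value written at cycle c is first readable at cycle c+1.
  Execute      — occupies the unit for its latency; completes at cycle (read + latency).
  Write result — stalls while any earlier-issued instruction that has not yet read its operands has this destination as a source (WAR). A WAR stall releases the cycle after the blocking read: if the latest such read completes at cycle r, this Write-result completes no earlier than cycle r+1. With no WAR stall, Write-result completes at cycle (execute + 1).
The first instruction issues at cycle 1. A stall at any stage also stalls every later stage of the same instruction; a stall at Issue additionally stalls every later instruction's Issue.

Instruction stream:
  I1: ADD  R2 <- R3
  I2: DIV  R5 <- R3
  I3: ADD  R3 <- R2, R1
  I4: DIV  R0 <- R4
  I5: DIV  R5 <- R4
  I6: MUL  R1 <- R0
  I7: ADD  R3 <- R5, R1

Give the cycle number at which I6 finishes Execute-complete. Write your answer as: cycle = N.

cycle = 30

[1] I1→ADD
[2] I1 RO · I2→DIV
[3] I2 RO
[4] I1 EX
[5] I1 WR R2
[6] I3→ADD
[7] I3 RO
[9] I3 EX
[10] I3 WR R3
[11] I2 EX
[12] I2 WR R5
[13] I4→DIV
[14] I4 RO
[22] I4 EX
[23] I4 WR R0
[24] I5→DIV
[25] I5 RO · I6→MUL
[26] I6 RO · I7→ADD
[30] I6 EX
[31] I6 WR R1
[33] I5 EX
[34] I5 WR R5
[35] I7 RO
[37] I7 EX
[38] I7 WR R3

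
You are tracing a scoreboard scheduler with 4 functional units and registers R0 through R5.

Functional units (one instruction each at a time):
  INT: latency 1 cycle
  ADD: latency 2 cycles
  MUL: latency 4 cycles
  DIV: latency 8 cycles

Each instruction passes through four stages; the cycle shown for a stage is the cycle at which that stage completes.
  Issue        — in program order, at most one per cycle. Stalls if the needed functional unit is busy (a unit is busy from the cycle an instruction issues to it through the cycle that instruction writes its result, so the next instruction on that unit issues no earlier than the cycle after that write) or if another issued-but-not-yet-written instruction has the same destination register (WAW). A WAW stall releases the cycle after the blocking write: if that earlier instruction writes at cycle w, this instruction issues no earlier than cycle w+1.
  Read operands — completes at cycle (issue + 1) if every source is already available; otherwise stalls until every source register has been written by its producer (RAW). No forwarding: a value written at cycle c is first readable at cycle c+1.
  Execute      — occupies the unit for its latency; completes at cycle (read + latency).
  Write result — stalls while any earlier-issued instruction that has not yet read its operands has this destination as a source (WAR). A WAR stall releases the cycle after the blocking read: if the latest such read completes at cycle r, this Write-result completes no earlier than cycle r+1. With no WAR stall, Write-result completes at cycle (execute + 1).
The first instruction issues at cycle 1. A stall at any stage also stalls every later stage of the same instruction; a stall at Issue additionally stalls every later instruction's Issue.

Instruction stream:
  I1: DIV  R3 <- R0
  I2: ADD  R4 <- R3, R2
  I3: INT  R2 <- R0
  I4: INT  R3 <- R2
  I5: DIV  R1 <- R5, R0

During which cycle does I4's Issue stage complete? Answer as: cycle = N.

cycle = 14

cycle 1: issue I1 (DIV)
cycle 2: I1 read-ops · issue I2 (ADD)
cycle 3: issue I3 (INT)
cycle 4: I3 read-ops
cycle 5: I3 finished on INT
cycle 10: I1 finished on DIV
cycle 11: I1→R3
cycle 12: I2 read-ops
cycle 13: I3→R2
cycle 14: I2 finished on ADD · issue I4 (INT)
cycle 15: I2→R4 · I4 read-ops · issue I5 (DIV)
cycle 16: I4 finished on INT · I5 read-ops
cycle 17: I4→R3
cycle 24: I5 finished on DIV
cycle 25: I5→R1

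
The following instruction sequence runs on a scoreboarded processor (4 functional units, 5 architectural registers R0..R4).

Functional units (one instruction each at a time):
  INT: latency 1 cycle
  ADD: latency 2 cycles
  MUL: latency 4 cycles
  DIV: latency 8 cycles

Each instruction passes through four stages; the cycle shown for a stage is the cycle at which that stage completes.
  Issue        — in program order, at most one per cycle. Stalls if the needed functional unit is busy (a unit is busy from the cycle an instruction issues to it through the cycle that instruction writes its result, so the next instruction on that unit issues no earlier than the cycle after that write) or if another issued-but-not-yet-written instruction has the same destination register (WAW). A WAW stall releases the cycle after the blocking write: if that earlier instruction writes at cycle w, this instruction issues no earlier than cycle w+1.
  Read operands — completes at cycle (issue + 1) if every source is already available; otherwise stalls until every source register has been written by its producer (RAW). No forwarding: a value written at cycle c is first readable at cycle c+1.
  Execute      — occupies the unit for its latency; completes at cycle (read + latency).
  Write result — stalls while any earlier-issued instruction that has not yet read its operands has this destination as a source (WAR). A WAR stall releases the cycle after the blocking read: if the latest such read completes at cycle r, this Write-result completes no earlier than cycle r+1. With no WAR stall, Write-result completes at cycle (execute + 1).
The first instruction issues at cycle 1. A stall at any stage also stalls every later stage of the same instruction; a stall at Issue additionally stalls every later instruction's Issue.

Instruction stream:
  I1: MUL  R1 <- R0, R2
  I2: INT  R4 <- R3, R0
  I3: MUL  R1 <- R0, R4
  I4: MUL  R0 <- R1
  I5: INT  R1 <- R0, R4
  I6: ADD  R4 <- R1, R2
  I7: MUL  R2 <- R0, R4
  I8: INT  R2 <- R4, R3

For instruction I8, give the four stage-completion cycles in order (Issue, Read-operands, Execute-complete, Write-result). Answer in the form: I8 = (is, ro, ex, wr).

I8 = (35, 36, 37, 38)

[1] I1→MUL
[2] I1 RO, I2→INT
[3] I2 RO
[4] I2 EX
[5] I2 WR R4
[6] I1 EX
[7] I1 WR R1
[8] I3→MUL
[9] I3 RO
[13] I3 EX
[14] I3 WR R1
[15] I4→MUL
[16] I4 RO, I5→INT
[17] I6→ADD
[20] I4 EX
[21] I4 WR R0
[22] I5 RO, I7→MUL
[23] I5 EX
[24] I5 WR R1
[25] I6 RO
[27] I6 EX
[28] I6 WR R4
[29] I7 RO
[33] I7 EX
[34] I7 WR R2
[35] I8→INT
[36] I8 RO
[37] I8 EX
[38] I8 WR R2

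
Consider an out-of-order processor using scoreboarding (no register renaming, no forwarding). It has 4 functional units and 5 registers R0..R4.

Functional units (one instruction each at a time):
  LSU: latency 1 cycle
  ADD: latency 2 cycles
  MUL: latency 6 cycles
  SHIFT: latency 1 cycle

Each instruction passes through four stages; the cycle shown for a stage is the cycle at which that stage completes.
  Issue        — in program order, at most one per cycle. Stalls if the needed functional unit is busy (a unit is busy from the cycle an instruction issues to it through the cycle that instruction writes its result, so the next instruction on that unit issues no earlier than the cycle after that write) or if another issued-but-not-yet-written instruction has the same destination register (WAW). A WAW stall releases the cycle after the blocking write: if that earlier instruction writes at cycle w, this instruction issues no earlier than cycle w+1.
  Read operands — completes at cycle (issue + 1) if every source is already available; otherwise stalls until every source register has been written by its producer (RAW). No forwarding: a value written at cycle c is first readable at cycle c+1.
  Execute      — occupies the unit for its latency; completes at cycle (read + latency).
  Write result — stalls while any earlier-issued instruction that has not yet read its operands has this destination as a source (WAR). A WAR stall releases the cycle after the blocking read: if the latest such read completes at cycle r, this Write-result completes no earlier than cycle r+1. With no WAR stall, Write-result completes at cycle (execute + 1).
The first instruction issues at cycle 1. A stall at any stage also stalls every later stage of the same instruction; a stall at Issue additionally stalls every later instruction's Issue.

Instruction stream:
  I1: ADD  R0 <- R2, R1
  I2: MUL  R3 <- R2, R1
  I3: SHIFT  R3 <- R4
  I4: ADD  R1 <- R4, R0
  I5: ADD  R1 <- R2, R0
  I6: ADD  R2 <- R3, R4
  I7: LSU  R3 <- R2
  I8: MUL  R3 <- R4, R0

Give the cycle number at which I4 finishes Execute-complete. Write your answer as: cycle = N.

t=1  I1 dispatched to ADD
t=2  I1 operands ready · I2 dispatched to MUL
t=3  I2 operands ready
t=4  I1 complete
t=5  R0←I1
t=9  I2 complete
t=10  R3←I2
t=11  I3 dispatched to SHIFT
t=12  I3 operands ready · I4 dispatched to ADD
t=13  I3 complete · I4 operands ready
t=14  R3←I3
t=15  I4 complete
t=16  R1←I4
t=17  I5 dispatched to ADD
t=18  I5 operands ready
t=20  I5 complete
t=21  R1←I5
t=22  I6 dispatched to ADD
t=23  I6 operands ready · I7 dispatched to LSU
t=25  I6 complete
t=26  R2←I6
t=27  I7 operands ready
t=28  I7 complete
t=29  R3←I7
t=30  I8 dispatched to MUL
t=31  I8 operands ready
t=37  I8 complete
t=38  R3←I8

cycle = 15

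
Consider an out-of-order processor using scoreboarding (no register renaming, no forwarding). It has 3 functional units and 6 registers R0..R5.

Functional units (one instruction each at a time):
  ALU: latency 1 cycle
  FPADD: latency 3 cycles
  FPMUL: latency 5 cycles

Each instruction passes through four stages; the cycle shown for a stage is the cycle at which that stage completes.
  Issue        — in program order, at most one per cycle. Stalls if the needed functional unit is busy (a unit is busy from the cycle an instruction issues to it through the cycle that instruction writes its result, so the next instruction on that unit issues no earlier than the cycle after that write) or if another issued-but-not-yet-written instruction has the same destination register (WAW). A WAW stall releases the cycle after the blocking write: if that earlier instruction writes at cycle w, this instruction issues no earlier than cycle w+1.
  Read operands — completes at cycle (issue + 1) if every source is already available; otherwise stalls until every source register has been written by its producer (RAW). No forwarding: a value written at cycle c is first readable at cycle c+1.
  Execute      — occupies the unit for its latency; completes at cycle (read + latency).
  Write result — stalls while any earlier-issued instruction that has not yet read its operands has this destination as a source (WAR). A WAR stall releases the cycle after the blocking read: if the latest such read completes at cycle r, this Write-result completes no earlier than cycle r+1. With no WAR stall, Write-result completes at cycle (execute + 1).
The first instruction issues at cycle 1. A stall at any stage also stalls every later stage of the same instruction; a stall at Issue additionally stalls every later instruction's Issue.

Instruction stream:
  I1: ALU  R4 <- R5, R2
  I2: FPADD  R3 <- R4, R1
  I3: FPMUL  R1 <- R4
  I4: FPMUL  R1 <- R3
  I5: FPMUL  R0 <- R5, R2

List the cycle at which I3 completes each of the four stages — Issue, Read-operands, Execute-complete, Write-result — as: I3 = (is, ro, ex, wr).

c1: I1 issues→ALU
c2: I1 reads | I2 issues→FPADD
c3: I1 exec-done | I3 issues→FPMUL
c4: I1 writes R4
c5: I2 reads | I3 reads
c8: I2 exec-done
c9: I2 writes R3
c10: I3 exec-done
c11: I3 writes R1
c12: I4 issues→FPMUL
c13: I4 reads
c18: I4 exec-done
c19: I4 writes R1
c20: I5 issues→FPMUL
c21: I5 reads
c26: I5 exec-done
c27: I5 writes R0

I3 = (3, 5, 10, 11)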